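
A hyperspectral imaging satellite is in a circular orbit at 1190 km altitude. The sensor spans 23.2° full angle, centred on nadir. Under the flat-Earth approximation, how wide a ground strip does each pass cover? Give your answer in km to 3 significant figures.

Half-angle = 23.2°/2 = 11.6°.
Swath width ≈ 2h·tan(θ/2) = 2 × 1190 × tan(11.6°) = 488.5 km.

489 km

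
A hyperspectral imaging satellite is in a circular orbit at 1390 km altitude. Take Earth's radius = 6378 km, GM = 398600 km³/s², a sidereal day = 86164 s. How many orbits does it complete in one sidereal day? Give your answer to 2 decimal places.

Semi-major axis a = 6378 + 1390 = 7768 km. Period T = 2π√(a³/μ) = 2π√(7768³/398600) = 6813.6 s = 113.56 min.
Orbits per sidereal day = 86164 / 6813.6 = 12.646.

12.65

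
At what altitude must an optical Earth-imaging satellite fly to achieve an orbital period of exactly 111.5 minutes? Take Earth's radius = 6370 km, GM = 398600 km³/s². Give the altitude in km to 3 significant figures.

1300 km

T = 111.5 min = 6690.0 s.
From T = 2π√(a³/μ): a = (μ T²/4π²)^(1/3) = (398600 × 6690.0² / 4π²)^(1/3) = 7674 km.
Altitude h = a − R = 7674 − 6370 = 1304 km.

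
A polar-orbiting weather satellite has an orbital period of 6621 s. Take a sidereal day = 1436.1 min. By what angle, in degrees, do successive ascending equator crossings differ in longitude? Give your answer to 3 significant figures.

27.7°

During one orbit Earth rotates (6621.0 / 86166) × 360° = 27.66°.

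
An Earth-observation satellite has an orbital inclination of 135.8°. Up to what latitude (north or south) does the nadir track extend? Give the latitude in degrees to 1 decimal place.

Retrograde orbit: the ground track reaches ±(180° − i) = ±(180 − 135.8) = ±44.2°.

44.2°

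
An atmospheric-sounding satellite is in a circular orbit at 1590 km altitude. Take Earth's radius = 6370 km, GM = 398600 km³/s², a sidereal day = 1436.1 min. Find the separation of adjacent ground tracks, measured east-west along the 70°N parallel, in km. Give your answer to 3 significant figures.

Semi-major axis a = 6370 + 1590 = 7960 km. Period T = 2π√(a³/μ) = 2π√(7960³/398600) = 7067.7 s = 117.80 min.
Node shift per orbit = (7067.7/86166) × 360° = 29.53°.
Equatorial spacing = 29.53 × 111.2 km/° = 3283 km.
At 70° latitude, spacing = 3283 × cos(70°) = 1123 km.

1120 km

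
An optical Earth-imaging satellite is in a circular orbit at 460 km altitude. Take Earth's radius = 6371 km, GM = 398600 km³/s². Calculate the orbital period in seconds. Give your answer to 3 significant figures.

5620 seconds

Semi-major axis a = 6371 + 460 = 6831 km. Period T = 2π√(a³/μ) = 2π√(6831³/398600) = 5618.7 s = 93.65 min.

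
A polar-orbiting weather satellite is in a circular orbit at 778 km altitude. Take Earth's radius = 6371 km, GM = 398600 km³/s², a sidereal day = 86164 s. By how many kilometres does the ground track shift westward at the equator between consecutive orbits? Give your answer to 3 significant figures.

Semi-major axis a = 6371 + 778 = 7149 km. Period T = 2π√(a³/μ) = 2π√(7149³/398600) = 6015.6 s = 100.26 min.
During one orbit Earth rotates (6015.6 / 86164) × 360° = 25.13°.
At the equator that is 25.13° × (2π·6371/360) km/° = 25.13 × 111.2 = 2795 km.

2790 km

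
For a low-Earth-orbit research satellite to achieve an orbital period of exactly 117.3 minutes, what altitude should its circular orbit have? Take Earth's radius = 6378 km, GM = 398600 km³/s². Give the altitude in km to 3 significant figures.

1560 km

T = 117.3 min = 7038.0 s.
From T = 2π√(a³/μ): a = (μ T²/4π²)^(1/3) = (398600 × 7038.0² / 4π²)^(1/3) = 7938 km.
Altitude h = a − R = 7938 − 6378 = 1560 km.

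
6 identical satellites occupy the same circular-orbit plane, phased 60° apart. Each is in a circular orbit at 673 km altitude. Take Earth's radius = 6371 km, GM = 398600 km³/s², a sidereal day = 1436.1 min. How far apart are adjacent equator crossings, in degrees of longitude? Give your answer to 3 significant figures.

Semi-major axis a = 6371 + 673 = 7044 km. Period T = 2π√(a³/μ) = 2π√(7044³/398600) = 5883.6 s = 98.06 min.
Single-satellite node shift = (5883.6/86166) × 360° = 24.58°.
With 6 satellites evenly phased, successive equator crossings are 24.58/6 = 4.097° apart.

4.10°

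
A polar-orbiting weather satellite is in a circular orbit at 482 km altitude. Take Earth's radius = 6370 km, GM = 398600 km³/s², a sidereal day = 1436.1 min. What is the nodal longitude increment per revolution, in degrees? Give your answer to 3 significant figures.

Semi-major axis a = 6370 + 482 = 6852 km. Period T = 2π√(a³/μ) = 2π√(6852³/398600) = 5644.7 s = 94.08 min.
During one orbit Earth rotates (5644.7 / 86166) × 360° = 23.58°.

23.6°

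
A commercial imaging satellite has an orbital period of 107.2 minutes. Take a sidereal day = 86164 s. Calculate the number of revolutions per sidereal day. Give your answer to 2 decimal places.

T = 107.2 min = 6432.0 s.
Orbits per sidereal day = 86164 / 6432.0 = 13.396.

13.40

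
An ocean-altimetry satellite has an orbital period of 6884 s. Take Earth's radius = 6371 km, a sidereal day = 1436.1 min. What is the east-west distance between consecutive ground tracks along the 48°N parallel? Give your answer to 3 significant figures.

Node shift per orbit = (6884.0/86166) × 360° = 28.76°.
Equatorial spacing = 28.76 × 111.2 km/° = 3198 km.
At 48° latitude, spacing = 3198 × cos(48°) = 2140 km.

2140 km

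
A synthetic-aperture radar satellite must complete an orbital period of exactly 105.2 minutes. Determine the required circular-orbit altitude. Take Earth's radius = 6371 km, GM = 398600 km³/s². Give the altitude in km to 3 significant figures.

1010 km

T = 105.2 min = 6312.0 s.
From T = 2π√(a³/μ): a = (μ T²/4π²)^(1/3) = (398600 × 6312.0² / 4π²)^(1/3) = 7382 km.
Altitude h = a − R = 7382 − 6371 = 1011 km.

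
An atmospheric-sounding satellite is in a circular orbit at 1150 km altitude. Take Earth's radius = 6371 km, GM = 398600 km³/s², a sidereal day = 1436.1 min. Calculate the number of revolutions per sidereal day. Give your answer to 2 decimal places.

13.27

Semi-major axis a = 6371 + 1150 = 7521 km. Period T = 2π√(a³/μ) = 2π√(7521³/398600) = 6491.2 s = 108.19 min.
Orbits per sidereal day = 86166 / 6491.2 = 13.274.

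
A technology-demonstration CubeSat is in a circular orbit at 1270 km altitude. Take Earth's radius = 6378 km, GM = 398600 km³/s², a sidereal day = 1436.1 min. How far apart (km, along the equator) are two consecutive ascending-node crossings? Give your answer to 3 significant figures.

3100 km

Semi-major axis a = 6378 + 1270 = 7648 km. Period T = 2π√(a³/μ) = 2π√(7648³/398600) = 6656.3 s = 110.94 min.
During one orbit Earth rotates (6656.3 / 86166) × 360° = 27.81°.
At the equator that is 27.81° × (2π·6378/360) km/° = 27.81 × 111.3 = 3096 km.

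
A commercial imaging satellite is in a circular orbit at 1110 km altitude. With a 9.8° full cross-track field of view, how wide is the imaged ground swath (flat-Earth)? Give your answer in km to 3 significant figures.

190 km

Half-angle = 9.8°/2 = 4.9°.
Swath width ≈ 2h·tan(θ/2) = 2 × 1110 × tan(4.9°) = 190.3 km.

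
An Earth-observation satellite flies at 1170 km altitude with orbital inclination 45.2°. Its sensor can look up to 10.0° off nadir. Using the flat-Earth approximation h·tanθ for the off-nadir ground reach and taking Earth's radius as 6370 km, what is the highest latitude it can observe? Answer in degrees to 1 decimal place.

47.1°

For a prograde orbit the ground track reaches latitude ±i = ±45.2°.
Sensor half-swath on the ground ≈ 1170·tan(10.0°) = 206 km = 1.86° of latitude.
Maximum observable latitude ≈ 45.2 + 1.86 = 47.1°.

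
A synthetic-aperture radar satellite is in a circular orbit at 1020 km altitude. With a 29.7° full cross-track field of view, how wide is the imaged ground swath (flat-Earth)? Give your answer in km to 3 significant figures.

Half-angle = 29.7°/2 = 14.85°.
Swath width ≈ 2h·tan(θ/2) = 2 × 1020 × tan(14.85°) = 540.9 km.

541 km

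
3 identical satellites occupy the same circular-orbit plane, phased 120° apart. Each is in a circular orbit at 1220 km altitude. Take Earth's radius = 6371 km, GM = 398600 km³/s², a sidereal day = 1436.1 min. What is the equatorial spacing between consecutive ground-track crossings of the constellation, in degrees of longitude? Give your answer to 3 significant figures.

9.17°

Semi-major axis a = 6371 + 1220 = 7591 km. Period T = 2π√(a³/μ) = 2π√(7591³/398600) = 6582.0 s = 109.70 min.
Single-satellite node shift = (6582.0/86166) × 360° = 27.50°.
With 3 satellites evenly phased, successive equator crossings are 27.50/3 = 9.167° apart.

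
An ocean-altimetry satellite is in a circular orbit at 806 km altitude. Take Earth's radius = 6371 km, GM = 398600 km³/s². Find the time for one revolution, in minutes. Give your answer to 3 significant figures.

101 min

Semi-major axis a = 6371 + 806 = 7177 km. Period T = 2π√(a³/μ) = 2π√(7177³/398600) = 6051.0 s = 100.85 min.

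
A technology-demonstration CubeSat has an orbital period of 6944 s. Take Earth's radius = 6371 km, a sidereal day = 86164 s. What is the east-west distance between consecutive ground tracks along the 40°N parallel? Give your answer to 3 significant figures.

2470 km

Node shift per orbit = (6944.0/86164) × 360° = 29.01°.
Equatorial spacing = 29.01 × 111.2 km/° = 3226 km.
At 40° latitude, spacing = 3226 × cos(40°) = 2471 km.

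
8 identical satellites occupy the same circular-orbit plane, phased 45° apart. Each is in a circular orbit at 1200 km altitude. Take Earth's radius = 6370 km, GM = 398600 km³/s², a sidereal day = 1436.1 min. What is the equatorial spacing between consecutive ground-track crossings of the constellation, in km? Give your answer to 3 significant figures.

381 km

Semi-major axis a = 6370 + 1200 = 7570 km. Period T = 2π√(a³/μ) = 2π√(7570³/398600) = 6554.7 s = 109.25 min.
Single-satellite node shift = (6554.7/86166) × 360° = 27.39°.
With 8 satellites evenly phased, successive equator crossings are 27.39/8 = 3.423° apart.
That is 3.423 × 111.2 = 381 km at the equator.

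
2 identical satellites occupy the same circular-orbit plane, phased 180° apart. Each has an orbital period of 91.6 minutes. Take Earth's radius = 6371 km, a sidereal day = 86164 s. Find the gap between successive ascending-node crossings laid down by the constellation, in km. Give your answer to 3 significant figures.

T = 91.6 min = 5496.0 s.
Single-satellite node shift = (5496.0/86164) × 360° = 22.96°.
With 2 satellites evenly phased, successive equator crossings are 22.96/2 = 11.481° apart.
That is 11.481 × 111.2 = 1277 km at the equator.

1280 km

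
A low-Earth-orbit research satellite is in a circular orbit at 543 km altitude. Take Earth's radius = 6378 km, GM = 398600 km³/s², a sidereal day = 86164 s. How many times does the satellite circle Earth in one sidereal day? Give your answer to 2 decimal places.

Semi-major axis a = 6378 + 543 = 6921 km. Period T = 2π√(a³/μ) = 2π√(6921³/398600) = 5730.1 s = 95.50 min.
Orbits per sidereal day = 86164 / 5730.1 = 15.037.

15.04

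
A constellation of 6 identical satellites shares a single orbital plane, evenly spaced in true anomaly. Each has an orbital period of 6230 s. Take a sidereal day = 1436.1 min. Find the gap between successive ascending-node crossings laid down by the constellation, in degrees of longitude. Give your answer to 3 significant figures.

Single-satellite node shift = (6230.0/86166) × 360° = 26.03°.
With 6 satellites evenly phased, successive equator crossings are 26.03/6 = 4.338° apart.

4.34°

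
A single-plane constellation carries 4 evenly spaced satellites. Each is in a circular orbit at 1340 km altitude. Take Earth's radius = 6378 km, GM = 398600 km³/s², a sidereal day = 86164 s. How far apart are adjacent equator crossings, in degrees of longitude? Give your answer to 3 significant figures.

Semi-major axis a = 6378 + 1340 = 7718 km. Period T = 2π√(a³/μ) = 2π√(7718³/398600) = 6747.9 s = 112.46 min.
Single-satellite node shift = (6747.9/86164) × 360° = 28.19°.
With 4 satellites evenly phased, successive equator crossings are 28.19/4 = 7.048° apart.

7.05°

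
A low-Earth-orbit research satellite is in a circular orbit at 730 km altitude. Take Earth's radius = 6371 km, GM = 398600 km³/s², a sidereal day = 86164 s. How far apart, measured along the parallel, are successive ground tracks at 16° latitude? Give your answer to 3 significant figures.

2660 km

Semi-major axis a = 6371 + 730 = 7101 km. Period T = 2π√(a³/μ) = 2π√(7101³/398600) = 5955.1 s = 99.25 min.
Node shift per orbit = (5955.1/86164) × 360° = 24.88°.
Equatorial spacing = 24.88 × 111.2 km/° = 2767 km.
At 16° latitude, spacing = 2767 × cos(16°) = 2659 km.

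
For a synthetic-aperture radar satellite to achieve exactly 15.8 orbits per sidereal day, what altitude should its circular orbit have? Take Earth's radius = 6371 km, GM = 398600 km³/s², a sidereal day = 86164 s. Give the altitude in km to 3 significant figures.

325 km

Required period T = 86164 / 15.8 = 5453.4 s.
From T = 2π√(a³/μ): a = (μ T²/4π²)^(1/3) = (398600 × 5453.4² / 4π²)^(1/3) = 6696 km.
Altitude h = a − R = 6696 − 6371 = 325 km.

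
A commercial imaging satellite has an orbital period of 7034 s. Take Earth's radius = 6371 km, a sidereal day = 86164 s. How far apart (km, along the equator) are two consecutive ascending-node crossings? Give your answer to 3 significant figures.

3270 km

During one orbit Earth rotates (7034.0 / 86164) × 360° = 29.39°.
At the equator that is 29.39° × (2π·6371/360) km/° = 29.39 × 111.2 = 3268 km.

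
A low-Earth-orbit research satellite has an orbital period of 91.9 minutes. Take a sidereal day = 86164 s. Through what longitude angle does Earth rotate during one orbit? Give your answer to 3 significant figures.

23.0°

T = 91.9 min = 5514.0 s.
During one orbit Earth rotates (5514.0 / 86164) × 360° = 23.04°.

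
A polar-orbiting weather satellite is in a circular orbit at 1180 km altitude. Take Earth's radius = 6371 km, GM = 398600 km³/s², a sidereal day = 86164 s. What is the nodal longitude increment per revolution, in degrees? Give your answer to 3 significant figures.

27.3°

Semi-major axis a = 6371 + 1180 = 7551 km. Period T = 2π√(a³/μ) = 2π√(7551³/398600) = 6530.1 s = 108.83 min.
During one orbit Earth rotates (6530.1 / 86164) × 360° = 27.28°.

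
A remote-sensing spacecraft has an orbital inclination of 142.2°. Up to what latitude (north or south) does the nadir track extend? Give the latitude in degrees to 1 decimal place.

37.8°

Retrograde orbit: the ground track reaches ±(180° − i) = ±(180 − 142.2) = ±37.8°.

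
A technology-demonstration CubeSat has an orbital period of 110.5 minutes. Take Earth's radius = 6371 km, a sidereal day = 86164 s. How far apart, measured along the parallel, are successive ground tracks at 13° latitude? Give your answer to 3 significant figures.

T = 110.5 min = 6630.0 s.
Node shift per orbit = (6630.0/86164) × 360° = 27.70°.
Equatorial spacing = 27.70 × 111.2 km/° = 3080 km.
At 13° latitude, spacing = 3080 × cos(13°) = 3001 km.

3000 km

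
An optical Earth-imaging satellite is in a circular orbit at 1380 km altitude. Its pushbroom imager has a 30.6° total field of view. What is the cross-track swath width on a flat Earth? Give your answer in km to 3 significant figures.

755 km

Half-angle = 30.6°/2 = 15.3°.
Swath width ≈ 2h·tan(θ/2) = 2 × 1380 × tan(15.3°) = 755.1 km.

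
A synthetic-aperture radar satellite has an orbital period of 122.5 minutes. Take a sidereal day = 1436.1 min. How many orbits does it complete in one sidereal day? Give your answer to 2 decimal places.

11.72

T = 122.5 min = 7350.0 s.
Orbits per sidereal day = 86166 / 7350.0 = 11.723.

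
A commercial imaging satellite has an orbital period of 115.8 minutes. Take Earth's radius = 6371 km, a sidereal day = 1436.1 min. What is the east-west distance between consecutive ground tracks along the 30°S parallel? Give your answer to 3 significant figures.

2800 km

T = 115.8 min = 6948.0 s.
Node shift per orbit = (6948.0/86166) × 360° = 29.03°.
Equatorial spacing = 29.03 × 111.2 km/° = 3228 km.
At 30° latitude, spacing = 3228 × cos(30°) = 2795 km.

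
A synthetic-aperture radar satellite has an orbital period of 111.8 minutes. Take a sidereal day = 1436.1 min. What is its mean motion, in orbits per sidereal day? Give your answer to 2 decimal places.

12.85

T = 111.8 min = 6708.0 s.
Orbits per sidereal day = 86166 / 6708.0 = 12.845.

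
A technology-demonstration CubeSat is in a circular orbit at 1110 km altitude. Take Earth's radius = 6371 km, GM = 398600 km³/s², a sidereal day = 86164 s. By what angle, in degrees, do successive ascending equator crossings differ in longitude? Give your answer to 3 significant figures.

Semi-major axis a = 6371 + 1110 = 7481 km. Period T = 2π√(a³/μ) = 2π√(7481³/398600) = 6439.5 s = 107.32 min.
During one orbit Earth rotates (6439.5 / 86164) × 360° = 26.90°.

26.9°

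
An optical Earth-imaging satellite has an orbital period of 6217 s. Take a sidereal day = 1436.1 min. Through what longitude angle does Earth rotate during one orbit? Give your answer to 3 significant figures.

During one orbit Earth rotates (6217.0 / 86166) × 360° = 25.97°.

26.0°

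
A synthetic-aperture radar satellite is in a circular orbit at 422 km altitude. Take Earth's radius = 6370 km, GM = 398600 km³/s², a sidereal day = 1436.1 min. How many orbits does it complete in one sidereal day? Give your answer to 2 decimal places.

Semi-major axis a = 6370 + 422 = 6792 km. Period T = 2π√(a³/μ) = 2π√(6792³/398600) = 5570.7 s = 92.84 min.
Orbits per sidereal day = 86166 / 5570.7 = 15.468.

15.47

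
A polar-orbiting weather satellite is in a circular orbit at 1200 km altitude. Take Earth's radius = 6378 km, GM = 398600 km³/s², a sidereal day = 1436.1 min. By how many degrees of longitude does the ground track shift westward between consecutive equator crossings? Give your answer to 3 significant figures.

Semi-major axis a = 6378 + 1200 = 7578 km. Period T = 2π√(a³/μ) = 2π√(7578³/398600) = 6565.1 s = 109.42 min.
During one orbit Earth rotates (6565.1 / 86166) × 360° = 27.43°.

27.4°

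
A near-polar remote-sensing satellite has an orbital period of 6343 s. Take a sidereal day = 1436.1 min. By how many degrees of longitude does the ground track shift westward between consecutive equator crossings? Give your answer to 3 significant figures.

During one orbit Earth rotates (6343.0 / 86166) × 360° = 26.50°.

26.5°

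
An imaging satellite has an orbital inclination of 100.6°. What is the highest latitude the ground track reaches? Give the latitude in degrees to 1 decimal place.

79.4°

Retrograde orbit: the ground track reaches ±(180° − i) = ±(180 − 100.6) = ±79.4°.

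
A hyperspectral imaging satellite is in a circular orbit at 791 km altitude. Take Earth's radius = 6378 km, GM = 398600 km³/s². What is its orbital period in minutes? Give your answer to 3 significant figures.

101 min

Semi-major axis a = 6378 + 791 = 7169 km. Period T = 2π√(a³/μ) = 2π√(7169³/398600) = 6040.9 s = 100.68 min.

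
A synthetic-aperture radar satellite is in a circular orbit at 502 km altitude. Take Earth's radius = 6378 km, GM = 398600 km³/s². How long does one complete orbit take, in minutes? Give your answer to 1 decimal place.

Semi-major axis a = 6378 + 502 = 6880 km. Period T = 2π√(a³/μ) = 2π√(6880³/398600) = 5679.3 s = 94.65 min.

94.7 min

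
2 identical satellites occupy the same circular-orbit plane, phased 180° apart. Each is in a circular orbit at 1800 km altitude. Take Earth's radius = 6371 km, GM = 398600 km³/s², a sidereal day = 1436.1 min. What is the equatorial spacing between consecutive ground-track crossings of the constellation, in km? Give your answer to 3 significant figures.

1710 km

Semi-major axis a = 6371 + 1800 = 8171 km. Period T = 2π√(a³/μ) = 2π√(8171³/398600) = 7350.6 s = 122.51 min.
Single-satellite node shift = (7350.6/86166) × 360° = 30.71°.
With 2 satellites evenly phased, successive equator crossings are 30.71/2 = 15.355° apart.
That is 15.355 × 111.2 = 1707 km at the equator.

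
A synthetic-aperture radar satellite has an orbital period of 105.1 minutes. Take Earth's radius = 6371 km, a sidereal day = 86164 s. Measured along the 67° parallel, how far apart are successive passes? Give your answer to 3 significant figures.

T = 105.1 min = 6306.0 s.
Node shift per orbit = (6306.0/86164) × 360° = 26.35°.
Equatorial spacing = 26.35 × 111.2 km/° = 2930 km.
At 67° latitude, spacing = 2930 × cos(67°) = 1145 km.

1140 km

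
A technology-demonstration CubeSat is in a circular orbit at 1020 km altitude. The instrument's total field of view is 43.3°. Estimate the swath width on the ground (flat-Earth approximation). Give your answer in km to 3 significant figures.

Half-angle = 43.3°/2 = 21.65°.
Swath width ≈ 2h·tan(θ/2) = 2 × 1020 × tan(21.65°) = 809.8 km.

810 km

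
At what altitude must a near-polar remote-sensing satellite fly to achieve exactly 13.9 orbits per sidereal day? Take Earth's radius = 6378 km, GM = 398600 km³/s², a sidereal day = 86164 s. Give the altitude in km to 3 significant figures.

915 km

Required period T = 86164 / 13.9 = 6198.8 s.
From T = 2π√(a³/μ): a = (μ T²/4π²)^(1/3) = (398600 × 6198.8² / 4π²)^(1/3) = 7293 km.
Altitude h = a − R = 7293 − 6378 = 915 km.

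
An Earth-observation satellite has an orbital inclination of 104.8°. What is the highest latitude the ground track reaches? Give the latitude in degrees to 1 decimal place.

Retrograde orbit: the ground track reaches ±(180° − i) = ±(180 − 104.8) = ±75.2°.

75.2°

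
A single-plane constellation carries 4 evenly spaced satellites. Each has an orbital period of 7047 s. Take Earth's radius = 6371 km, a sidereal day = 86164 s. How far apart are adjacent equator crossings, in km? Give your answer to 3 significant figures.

Single-satellite node shift = (7047.0/86164) × 360° = 29.44°.
With 4 satellites evenly phased, successive equator crossings are 29.44/4 = 7.361° apart.
That is 7.361 × 111.2 = 818 km at the equator.

818 km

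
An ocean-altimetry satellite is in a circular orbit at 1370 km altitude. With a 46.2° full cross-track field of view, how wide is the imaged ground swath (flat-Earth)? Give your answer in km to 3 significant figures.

1170 km

Half-angle = 46.2°/2 = 23.1°.
Swath width ≈ 2h·tan(θ/2) = 2 × 1370 × tan(23.1°) = 1168.7 km.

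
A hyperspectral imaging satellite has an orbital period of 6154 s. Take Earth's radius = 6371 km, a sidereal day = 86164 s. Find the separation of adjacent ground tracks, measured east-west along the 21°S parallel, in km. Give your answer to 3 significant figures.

Node shift per orbit = (6154.0/86164) × 360° = 25.71°.
Equatorial spacing = 25.71 × 111.2 km/° = 2859 km.
At 21° latitude, spacing = 2859 × cos(21°) = 2669 km.

2670 km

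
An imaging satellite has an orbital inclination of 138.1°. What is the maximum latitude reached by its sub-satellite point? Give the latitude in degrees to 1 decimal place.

41.9°

Retrograde orbit: the ground track reaches ±(180° − i) = ±(180 − 138.1) = ±41.9°.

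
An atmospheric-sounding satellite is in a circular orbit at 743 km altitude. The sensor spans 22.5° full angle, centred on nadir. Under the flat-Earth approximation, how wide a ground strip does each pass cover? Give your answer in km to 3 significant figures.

296 km

Half-angle = 22.5°/2 = 11.25°.
Swath width ≈ 2h·tan(θ/2) = 2 × 743 × tan(11.25°) = 295.6 km.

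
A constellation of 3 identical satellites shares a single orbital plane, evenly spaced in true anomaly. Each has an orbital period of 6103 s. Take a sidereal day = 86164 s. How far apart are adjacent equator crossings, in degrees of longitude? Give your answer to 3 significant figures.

Single-satellite node shift = (6103.0/86164) × 360° = 25.50°.
With 3 satellites evenly phased, successive equator crossings are 25.50/3 = 8.500° apart.

8.50°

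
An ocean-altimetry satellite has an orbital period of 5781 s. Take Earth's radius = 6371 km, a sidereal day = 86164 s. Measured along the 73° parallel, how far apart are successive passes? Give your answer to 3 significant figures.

Node shift per orbit = (5781.0/86164) × 360° = 24.15°.
Equatorial spacing = 24.15 × 111.2 km/° = 2686 km.
At 73° latitude, spacing = 2686 × cos(73°) = 785 km.

785 km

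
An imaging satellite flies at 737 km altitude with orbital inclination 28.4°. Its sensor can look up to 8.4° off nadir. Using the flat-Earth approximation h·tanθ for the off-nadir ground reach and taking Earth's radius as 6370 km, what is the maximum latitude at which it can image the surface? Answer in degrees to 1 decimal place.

For a prograde orbit the ground track reaches latitude ±i = ±28.4°.
Sensor half-swath on the ground ≈ 737·tan(8.4°) = 109 km = 0.98° of latitude.
Maximum observable latitude ≈ 28.4 + 0.98 = 29.4°.

29.4°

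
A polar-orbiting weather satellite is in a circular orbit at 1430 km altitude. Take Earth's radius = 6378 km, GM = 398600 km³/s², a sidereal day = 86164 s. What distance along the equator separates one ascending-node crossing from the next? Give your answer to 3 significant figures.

Semi-major axis a = 6378 + 1430 = 7808 km. Period T = 2π√(a³/μ) = 2π√(7808³/398600) = 6866.3 s = 114.44 min.
During one orbit Earth rotates (6866.3 / 86164) × 360° = 28.69°.
At the equator that is 28.69° × (2π·6378/360) km/° = 28.69 × 111.3 = 3193 km.

3190 km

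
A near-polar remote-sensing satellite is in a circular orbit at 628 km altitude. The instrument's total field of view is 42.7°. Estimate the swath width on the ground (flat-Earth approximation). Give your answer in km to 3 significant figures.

Half-angle = 42.7°/2 = 21.35°.
Swath width ≈ 2h·tan(θ/2) = 2 × 628 × tan(21.35°) = 491.0 km.

491 km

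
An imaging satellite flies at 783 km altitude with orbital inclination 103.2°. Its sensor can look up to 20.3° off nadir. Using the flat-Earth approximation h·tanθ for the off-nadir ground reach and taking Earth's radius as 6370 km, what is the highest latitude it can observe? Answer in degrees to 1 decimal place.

Retrograde orbit: the ground track reaches ±(180° − i) = ±(180 − 103.2) = ±76.8°.
Sensor half-swath on the ground ≈ 783·tan(20.3°) = 290 km = 2.61° of latitude.
Maximum observable latitude ≈ 76.8 + 2.61 = 79.4°.

79.4°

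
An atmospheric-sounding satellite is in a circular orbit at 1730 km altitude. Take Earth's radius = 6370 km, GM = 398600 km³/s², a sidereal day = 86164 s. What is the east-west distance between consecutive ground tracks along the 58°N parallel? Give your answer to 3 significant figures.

Semi-major axis a = 6370 + 1730 = 8100 km. Period T = 2π√(a³/μ) = 2π√(8100³/398600) = 7255.0 s = 120.92 min.
Node shift per orbit = (7255.0/86164) × 360° = 30.31°.
Equatorial spacing = 30.31 × 111.2 km/° = 3370 km.
At 58° latitude, spacing = 3370 × cos(58°) = 1786 km.

1790 km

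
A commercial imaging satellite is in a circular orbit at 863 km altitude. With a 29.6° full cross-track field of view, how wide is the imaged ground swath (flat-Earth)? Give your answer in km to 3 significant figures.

Half-angle = 29.6°/2 = 14.8°.
Swath width ≈ 2h·tan(θ/2) = 2 × 863 × tan(14.8°) = 456.0 km.

456 km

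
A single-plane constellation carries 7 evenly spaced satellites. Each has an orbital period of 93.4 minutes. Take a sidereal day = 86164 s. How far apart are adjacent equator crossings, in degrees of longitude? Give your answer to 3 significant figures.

T = 93.4 min = 5604.0 s.
Single-satellite node shift = (5604.0/86164) × 360° = 23.41°.
With 7 satellites evenly phased, successive equator crossings are 23.41/7 = 3.345° apart.

3.34°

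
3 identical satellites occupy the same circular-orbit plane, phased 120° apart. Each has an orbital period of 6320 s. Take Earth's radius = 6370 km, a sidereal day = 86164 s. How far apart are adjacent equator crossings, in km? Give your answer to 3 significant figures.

Single-satellite node shift = (6320.0/86164) × 360° = 26.41°.
With 3 satellites evenly phased, successive equator crossings are 26.41/3 = 8.802° apart.
That is 8.802 × 111.2 = 979 km at the equator.

979 km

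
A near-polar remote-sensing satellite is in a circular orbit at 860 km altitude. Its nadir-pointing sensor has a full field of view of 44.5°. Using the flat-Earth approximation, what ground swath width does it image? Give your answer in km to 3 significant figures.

Half-angle = 44.5°/2 = 22.25°.
Swath width ≈ 2h·tan(θ/2) = 2 × 860 × tan(22.25°) = 703.7 km.

704 km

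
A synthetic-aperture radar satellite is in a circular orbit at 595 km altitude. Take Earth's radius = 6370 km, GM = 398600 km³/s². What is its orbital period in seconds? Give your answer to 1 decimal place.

Semi-major axis a = 6370 + 595 = 6965 km. Period T = 2π√(a³/μ) = 2π√(6965³/398600) = 5784.9 s = 96.41 min.

5784.9 seconds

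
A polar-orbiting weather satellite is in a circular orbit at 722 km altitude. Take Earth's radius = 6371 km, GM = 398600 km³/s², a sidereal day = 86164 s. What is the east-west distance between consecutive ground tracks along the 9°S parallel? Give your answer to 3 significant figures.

2730 km

Semi-major axis a = 6371 + 722 = 7093 km. Period T = 2π√(a³/μ) = 2π√(7093³/398600) = 5945.1 s = 99.08 min.
Node shift per orbit = (5945.1/86164) × 360° = 24.84°.
Equatorial spacing = 24.84 × 111.2 km/° = 2762 km.
At 9° latitude, spacing = 2762 × cos(9°) = 2728 km.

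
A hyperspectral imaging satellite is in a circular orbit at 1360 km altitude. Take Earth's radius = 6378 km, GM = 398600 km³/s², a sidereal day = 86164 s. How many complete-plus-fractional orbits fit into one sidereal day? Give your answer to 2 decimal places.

12.72

Semi-major axis a = 6378 + 1360 = 7738 km. Period T = 2π√(a³/μ) = 2π√(7738³/398600) = 6774.1 s = 112.90 min.
Orbits per sidereal day = 86164 / 6774.1 = 12.720.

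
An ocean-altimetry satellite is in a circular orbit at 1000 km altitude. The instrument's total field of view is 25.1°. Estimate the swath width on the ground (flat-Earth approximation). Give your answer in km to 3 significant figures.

Half-angle = 25.1°/2 = 12.55°.
Swath width ≈ 2h·tan(θ/2) = 2 × 1000 × tan(12.55°) = 445.2 km.

445 km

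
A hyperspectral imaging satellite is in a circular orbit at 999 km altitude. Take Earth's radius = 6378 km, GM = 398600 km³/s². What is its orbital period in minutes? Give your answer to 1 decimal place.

Semi-major axis a = 6378 + 999 = 7377 km. Period T = 2π√(a³/μ) = 2π√(7377³/398600) = 6305.7 s = 105.09 min.

105.1 min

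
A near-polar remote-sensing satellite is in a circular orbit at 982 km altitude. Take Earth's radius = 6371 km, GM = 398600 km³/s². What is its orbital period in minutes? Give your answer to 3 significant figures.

Semi-major axis a = 6371 + 982 = 7353 km. Period T = 2π√(a³/μ) = 2π√(7353³/398600) = 6274.9 s = 104.58 min.

105 min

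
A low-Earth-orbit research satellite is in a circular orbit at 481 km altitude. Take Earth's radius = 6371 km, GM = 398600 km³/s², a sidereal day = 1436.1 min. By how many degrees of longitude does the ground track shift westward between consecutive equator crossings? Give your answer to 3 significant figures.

Semi-major axis a = 6371 + 481 = 6852 km. Period T = 2π√(a³/μ) = 2π√(6852³/398600) = 5644.7 s = 94.08 min.
During one orbit Earth rotates (5644.7 / 86166) × 360° = 23.58°.

23.6°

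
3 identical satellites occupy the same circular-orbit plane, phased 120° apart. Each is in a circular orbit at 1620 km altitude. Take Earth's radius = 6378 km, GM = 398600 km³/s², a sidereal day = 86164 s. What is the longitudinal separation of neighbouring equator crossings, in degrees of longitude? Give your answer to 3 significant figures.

9.91°

Semi-major axis a = 6378 + 1620 = 7998 km. Period T = 2π√(a³/μ) = 2π√(7998³/398600) = 7118.4 s = 118.64 min.
Single-satellite node shift = (7118.4/86164) × 360° = 29.74°.
With 3 satellites evenly phased, successive equator crossings are 29.74/3 = 9.914° apart.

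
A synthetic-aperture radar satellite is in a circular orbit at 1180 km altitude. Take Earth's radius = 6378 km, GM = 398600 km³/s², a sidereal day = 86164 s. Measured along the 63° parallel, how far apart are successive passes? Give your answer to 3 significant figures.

1380 km

Semi-major axis a = 6378 + 1180 = 7558 km. Period T = 2π√(a³/μ) = 2π√(7558³/398600) = 6539.2 s = 108.99 min.
Node shift per orbit = (6539.2/86164) × 360° = 27.32°.
Equatorial spacing = 27.32 × 111.3 km/° = 3041 km.
At 63° latitude, spacing = 3041 × cos(63°) = 1381 km.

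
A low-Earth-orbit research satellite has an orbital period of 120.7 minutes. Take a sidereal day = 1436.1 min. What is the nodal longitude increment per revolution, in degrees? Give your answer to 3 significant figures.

30.3°

T = 120.7 min = 7242.0 s.
During one orbit Earth rotates (7242.0 / 86166) × 360° = 30.26°.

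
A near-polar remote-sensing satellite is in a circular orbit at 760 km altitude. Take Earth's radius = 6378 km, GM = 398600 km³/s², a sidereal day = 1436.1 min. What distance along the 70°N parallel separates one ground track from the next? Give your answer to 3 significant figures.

Semi-major axis a = 6378 + 760 = 7138 km. Period T = 2π√(a³/μ) = 2π√(7138³/398600) = 6001.7 s = 100.03 min.
Node shift per orbit = (6001.7/86166) × 360° = 25.08°.
Equatorial spacing = 25.08 × 111.3 km/° = 2791 km.
At 70° latitude, spacing = 2791 × cos(70°) = 955 km.

955 km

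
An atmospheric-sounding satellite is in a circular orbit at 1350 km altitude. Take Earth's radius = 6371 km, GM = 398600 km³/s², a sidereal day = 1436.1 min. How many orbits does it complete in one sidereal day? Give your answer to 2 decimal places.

Semi-major axis a = 6371 + 1350 = 7721 km. Period T = 2π√(a³/μ) = 2π√(7721³/398600) = 6751.8 s = 112.53 min.
Orbits per sidereal day = 86166 / 6751.8 = 12.762.

12.76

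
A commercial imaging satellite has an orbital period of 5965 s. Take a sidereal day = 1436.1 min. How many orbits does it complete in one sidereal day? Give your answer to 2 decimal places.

14.45

Orbits per sidereal day = 86166 / 5965.0 = 14.445.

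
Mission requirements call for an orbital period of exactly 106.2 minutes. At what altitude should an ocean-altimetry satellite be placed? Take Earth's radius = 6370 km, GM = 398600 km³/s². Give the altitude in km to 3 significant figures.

T = 106.2 min = 6372.0 s.
From T = 2π√(a³/μ): a = (μ T²/4π²)^(1/3) = (398600 × 6372.0² / 4π²)^(1/3) = 7429 km.
Altitude h = a − R = 7429 − 6370 = 1059 km.

1060 km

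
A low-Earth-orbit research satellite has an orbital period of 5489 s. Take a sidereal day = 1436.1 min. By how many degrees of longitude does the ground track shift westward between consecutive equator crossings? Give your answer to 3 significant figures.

22.9°

During one orbit Earth rotates (5489.0 / 86166) × 360° = 22.93°.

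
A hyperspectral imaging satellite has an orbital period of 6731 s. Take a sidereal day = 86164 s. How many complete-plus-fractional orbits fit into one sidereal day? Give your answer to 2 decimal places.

Orbits per sidereal day = 86164 / 6731.0 = 12.801.

12.80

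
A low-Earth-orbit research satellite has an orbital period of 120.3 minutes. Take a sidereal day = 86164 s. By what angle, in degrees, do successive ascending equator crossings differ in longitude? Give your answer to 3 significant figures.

30.2°

T = 120.3 min = 7218.0 s.
During one orbit Earth rotates (7218.0 / 86164) × 360° = 30.16°.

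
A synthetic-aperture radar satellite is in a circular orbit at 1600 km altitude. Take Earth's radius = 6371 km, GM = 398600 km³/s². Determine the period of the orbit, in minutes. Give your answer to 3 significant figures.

Semi-major axis a = 6371 + 1600 = 7971 km. Period T = 2π√(a³/μ) = 2π√(7971³/398600) = 7082.4 s = 118.04 min.

118 min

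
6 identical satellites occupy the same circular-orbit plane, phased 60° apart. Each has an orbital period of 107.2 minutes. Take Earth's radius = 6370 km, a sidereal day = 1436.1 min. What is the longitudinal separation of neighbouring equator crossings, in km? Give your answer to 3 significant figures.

498 km

T = 107.2 min = 6432.0 s.
Single-satellite node shift = (6432.0/86166) × 360° = 26.87°.
With 6 satellites evenly phased, successive equator crossings are 26.87/6 = 4.479° apart.
That is 4.479 × 111.2 = 498 km at the equator.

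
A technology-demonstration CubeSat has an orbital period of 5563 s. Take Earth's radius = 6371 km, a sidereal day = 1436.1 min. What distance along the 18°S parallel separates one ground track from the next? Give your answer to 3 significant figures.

2460 km

Node shift per orbit = (5563.0/86166) × 360° = 23.24°.
Equatorial spacing = 23.24 × 111.2 km/° = 2584 km.
At 18° latitude, spacing = 2584 × cos(18°) = 2458 km.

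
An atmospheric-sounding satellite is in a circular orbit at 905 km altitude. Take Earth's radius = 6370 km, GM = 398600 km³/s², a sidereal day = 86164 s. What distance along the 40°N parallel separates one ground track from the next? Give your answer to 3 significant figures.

Semi-major axis a = 6370 + 905 = 7275 km. Period T = 2π√(a³/μ) = 2π√(7275³/398600) = 6175.3 s = 102.92 min.
Node shift per orbit = (6175.3/86164) × 360° = 25.80°.
Equatorial spacing = 25.80 × 111.2 km/° = 2868 km.
At 40° latitude, spacing = 2868 × cos(40°) = 2197 km.

2200 km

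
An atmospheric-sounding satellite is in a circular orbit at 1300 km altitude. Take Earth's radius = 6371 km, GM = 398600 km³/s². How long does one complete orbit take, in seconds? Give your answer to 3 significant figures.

6690 seconds

Semi-major axis a = 6371 + 1300 = 7671 km. Period T = 2π√(a³/μ) = 2π√(7671³/398600) = 6686.4 s = 111.44 min.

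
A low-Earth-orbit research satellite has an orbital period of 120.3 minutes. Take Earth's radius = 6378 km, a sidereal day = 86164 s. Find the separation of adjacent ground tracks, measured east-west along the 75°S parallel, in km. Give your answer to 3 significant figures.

T = 120.3 min = 7218.0 s.
Node shift per orbit = (7218.0/86164) × 360° = 30.16°.
Equatorial spacing = 30.16 × 111.3 km/° = 3357 km.
At 75° latitude, spacing = 3357 × cos(75°) = 869 km.

869 km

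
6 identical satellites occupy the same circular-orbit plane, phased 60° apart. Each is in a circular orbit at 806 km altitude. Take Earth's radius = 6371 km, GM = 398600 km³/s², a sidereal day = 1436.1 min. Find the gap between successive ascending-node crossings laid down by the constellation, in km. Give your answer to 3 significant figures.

469 km

Semi-major axis a = 6371 + 806 = 7177 km. Period T = 2π√(a³/μ) = 2π√(7177³/398600) = 6051.0 s = 100.85 min.
Single-satellite node shift = (6051.0/86166) × 360° = 25.28°.
With 6 satellites evenly phased, successive equator crossings are 25.28/6 = 4.213° apart.
That is 4.213 × 111.2 = 469 km at the equator.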